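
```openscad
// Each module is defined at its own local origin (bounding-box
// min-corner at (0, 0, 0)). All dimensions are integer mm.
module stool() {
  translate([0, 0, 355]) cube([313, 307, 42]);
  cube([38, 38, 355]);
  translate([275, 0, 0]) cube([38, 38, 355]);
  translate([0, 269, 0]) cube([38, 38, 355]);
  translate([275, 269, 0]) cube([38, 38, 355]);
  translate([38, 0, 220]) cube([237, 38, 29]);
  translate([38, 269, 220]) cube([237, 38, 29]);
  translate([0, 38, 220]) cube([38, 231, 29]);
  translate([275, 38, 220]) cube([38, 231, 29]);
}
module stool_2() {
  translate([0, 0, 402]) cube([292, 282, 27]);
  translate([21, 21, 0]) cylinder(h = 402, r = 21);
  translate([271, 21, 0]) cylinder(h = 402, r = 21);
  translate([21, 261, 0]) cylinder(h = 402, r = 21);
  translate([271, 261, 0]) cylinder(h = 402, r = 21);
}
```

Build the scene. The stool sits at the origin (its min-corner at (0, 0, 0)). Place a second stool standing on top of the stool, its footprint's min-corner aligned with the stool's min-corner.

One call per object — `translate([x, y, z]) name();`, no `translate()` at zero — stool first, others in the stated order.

stool();
translate([0, 0, 397]) stool_2();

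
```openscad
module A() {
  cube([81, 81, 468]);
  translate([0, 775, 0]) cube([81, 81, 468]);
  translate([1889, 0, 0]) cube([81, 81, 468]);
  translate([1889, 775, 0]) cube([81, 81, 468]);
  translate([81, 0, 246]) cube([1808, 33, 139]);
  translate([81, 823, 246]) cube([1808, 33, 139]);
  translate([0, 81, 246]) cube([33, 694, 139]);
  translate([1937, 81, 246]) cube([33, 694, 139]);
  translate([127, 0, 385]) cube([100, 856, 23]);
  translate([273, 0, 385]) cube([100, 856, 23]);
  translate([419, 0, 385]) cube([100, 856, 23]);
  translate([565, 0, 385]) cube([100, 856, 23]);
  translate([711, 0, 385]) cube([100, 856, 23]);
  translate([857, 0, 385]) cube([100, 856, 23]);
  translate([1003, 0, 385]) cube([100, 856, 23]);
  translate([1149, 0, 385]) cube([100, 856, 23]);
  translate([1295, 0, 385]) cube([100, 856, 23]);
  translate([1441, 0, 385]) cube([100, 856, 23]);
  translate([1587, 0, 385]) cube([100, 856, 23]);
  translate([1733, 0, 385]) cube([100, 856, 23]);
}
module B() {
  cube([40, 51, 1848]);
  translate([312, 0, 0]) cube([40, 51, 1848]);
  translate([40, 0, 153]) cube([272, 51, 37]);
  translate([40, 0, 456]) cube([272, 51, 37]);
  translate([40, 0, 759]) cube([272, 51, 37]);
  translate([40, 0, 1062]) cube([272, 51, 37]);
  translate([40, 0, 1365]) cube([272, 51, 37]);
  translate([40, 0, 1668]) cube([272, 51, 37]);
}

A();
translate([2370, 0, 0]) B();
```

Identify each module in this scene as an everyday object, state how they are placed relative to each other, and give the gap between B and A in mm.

A is a bed frame. B is a ladder. The ladder is on the floor beside the bed frame on its +x side. The gap between the ladder and the bed frame is 400 mm.

The ladder's nearest face is 400 mm from the bed frame's +x face.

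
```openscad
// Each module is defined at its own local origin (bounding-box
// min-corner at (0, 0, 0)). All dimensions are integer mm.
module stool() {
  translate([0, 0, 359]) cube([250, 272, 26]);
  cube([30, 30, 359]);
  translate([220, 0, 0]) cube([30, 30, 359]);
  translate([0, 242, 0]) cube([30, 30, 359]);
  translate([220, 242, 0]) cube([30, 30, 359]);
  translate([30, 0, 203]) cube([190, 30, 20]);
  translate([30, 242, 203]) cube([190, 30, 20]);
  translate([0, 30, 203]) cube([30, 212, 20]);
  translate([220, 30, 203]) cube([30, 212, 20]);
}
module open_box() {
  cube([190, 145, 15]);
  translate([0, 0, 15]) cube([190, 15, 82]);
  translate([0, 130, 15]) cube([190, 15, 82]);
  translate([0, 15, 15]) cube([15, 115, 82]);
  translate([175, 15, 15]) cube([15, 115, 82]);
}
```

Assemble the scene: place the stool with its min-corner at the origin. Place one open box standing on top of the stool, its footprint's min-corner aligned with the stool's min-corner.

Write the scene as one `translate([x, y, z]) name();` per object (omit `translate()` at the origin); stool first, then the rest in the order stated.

stool();
translate([0, 0, 385]) open_box();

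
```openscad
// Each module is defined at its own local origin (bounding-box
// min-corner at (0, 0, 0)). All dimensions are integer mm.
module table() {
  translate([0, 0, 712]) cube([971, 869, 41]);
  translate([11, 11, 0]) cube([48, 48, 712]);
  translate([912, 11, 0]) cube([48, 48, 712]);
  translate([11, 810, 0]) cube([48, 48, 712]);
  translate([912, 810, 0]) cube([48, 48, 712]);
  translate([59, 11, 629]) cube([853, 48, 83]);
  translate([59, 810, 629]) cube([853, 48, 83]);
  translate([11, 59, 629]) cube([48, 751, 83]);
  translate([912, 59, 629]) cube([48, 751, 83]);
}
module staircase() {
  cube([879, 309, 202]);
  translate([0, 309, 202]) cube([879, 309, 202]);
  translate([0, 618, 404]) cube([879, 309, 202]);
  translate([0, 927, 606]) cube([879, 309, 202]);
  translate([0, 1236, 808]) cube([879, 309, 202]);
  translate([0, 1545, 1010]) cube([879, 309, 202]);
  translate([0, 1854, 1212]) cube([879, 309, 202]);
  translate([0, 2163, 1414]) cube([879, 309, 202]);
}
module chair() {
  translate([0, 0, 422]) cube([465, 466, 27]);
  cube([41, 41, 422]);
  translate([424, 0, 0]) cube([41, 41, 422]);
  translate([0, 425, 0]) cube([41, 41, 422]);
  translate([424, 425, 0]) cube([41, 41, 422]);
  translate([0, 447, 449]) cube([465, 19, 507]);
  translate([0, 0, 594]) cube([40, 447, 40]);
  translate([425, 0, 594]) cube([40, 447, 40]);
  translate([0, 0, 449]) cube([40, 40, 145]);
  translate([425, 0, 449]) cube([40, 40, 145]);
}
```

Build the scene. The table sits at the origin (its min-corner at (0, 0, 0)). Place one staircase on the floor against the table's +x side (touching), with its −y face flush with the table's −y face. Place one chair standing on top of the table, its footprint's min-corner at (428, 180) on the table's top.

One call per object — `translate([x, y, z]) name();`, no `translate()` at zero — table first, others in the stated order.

table();
translate([971, 0, 0]) staircase();
translate([428, 180, 753]) chair();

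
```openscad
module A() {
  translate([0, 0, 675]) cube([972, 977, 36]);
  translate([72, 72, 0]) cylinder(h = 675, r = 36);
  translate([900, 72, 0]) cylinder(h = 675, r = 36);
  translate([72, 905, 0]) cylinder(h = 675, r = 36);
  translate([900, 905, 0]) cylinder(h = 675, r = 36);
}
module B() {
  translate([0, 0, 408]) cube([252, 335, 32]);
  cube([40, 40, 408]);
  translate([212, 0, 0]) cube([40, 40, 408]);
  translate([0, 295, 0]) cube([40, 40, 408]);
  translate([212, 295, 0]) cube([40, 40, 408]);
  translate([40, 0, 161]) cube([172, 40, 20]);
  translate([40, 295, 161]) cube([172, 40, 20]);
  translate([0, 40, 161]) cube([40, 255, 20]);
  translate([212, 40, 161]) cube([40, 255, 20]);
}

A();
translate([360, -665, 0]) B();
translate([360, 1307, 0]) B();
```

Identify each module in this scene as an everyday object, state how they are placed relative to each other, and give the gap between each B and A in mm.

A is a table. B is a stool. Two stools sit around the table at the −y, +y sides. The gap between each stool and the table is 330 mm.

Each stool's nearest face is 330 mm from the table's bounding box.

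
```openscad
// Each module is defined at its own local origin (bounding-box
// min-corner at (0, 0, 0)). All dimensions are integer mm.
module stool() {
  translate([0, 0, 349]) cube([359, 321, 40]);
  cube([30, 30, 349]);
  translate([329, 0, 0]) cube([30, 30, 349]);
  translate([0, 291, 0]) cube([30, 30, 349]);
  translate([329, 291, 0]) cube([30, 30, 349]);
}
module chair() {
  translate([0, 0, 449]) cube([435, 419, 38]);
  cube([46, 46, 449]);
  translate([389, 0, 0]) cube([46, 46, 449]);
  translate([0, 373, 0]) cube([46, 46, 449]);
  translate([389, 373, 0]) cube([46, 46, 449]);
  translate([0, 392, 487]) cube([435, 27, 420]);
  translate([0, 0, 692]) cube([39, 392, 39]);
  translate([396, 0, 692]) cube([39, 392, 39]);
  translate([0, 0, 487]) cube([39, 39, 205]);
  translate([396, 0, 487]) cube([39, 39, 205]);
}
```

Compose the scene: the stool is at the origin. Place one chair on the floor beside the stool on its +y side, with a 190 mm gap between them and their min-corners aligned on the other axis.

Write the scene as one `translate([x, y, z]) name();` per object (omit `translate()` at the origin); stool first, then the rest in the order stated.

stool();
translate([0, 511, 0]) chair();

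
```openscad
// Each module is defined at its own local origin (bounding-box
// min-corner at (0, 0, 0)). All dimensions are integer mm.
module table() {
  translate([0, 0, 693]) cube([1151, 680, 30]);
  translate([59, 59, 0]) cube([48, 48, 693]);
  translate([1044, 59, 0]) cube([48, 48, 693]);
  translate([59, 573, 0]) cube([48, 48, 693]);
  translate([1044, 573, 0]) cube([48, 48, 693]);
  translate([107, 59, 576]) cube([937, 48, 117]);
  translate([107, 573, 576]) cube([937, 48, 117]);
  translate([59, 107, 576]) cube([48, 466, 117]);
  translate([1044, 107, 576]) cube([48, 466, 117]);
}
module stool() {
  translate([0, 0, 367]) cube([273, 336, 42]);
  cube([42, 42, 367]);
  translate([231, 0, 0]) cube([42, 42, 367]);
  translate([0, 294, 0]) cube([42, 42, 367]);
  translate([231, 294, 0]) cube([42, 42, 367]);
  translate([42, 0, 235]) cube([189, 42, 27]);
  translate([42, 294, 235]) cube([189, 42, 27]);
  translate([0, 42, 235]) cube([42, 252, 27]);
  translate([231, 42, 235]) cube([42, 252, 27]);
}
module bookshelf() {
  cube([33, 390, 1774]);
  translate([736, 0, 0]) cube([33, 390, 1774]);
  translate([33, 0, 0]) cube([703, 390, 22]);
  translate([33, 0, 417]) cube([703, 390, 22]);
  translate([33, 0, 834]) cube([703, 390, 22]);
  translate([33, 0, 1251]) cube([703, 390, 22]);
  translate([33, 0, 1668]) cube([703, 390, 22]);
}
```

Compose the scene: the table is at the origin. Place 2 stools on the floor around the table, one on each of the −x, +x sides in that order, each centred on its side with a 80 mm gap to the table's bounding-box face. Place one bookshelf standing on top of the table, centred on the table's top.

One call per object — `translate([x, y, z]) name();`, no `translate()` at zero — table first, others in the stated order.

table();
translate([-353, 172, 0]) stool();
translate([1231, 172, 0]) stool();
translate([191, 145, 723]) bookshelf();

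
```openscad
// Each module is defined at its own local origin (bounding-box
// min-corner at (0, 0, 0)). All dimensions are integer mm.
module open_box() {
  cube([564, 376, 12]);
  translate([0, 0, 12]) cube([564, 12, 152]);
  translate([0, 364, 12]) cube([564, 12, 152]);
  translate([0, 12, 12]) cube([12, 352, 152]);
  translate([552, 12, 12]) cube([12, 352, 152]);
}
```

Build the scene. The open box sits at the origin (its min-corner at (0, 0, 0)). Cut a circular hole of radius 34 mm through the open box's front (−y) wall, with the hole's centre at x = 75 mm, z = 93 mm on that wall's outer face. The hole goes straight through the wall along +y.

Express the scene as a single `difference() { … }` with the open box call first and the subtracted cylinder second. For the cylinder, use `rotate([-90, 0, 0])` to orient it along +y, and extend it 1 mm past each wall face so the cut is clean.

difference() {
  open_box();
  translate([75, -1, 93]) rotate([-90, 0, 0]) cylinder(h = 14, r = 34);
}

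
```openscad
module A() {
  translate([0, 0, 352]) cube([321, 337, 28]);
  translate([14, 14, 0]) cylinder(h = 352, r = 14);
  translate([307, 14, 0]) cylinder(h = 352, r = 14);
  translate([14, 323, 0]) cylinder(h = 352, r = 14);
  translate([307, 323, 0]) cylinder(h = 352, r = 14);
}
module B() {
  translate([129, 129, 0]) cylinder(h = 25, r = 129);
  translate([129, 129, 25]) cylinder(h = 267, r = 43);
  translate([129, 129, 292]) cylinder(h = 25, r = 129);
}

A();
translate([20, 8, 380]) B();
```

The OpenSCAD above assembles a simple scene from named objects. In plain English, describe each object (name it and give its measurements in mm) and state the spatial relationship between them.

A is a four-legged stool. The seat is 321×337 mm, 28 mm thick, top at z = 380 mm. It stands on four round legs, each 28 mm in diameter, from z = 0 to the seat underside, each leg's axis is inset half a diameter from the nearest pair of seat edges (so the leg's bounding box is flush with the corner).

B is a spool: two coaxial disc flanges of radius 129 mm and thickness 25 mm, joined by a core cylinder of radius 43 mm and height 267 mm. The lower flange rests on z = 0 and the three cylinders share a vertical axis.

The spool is on top of the stool.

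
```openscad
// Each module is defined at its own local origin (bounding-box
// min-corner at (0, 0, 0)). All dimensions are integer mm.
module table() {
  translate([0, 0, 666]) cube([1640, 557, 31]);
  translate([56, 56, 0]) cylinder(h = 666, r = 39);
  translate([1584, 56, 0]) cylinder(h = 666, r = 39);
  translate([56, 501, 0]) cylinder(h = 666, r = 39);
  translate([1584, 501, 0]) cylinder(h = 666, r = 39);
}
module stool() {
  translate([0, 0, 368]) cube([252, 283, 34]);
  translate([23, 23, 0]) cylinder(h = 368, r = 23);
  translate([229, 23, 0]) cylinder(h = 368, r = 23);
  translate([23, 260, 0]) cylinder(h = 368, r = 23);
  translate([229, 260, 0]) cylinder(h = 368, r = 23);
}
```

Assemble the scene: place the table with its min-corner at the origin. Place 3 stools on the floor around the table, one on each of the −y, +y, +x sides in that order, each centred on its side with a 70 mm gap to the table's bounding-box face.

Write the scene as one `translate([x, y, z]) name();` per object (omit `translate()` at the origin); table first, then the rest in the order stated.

table();
translate([694, -353, 0]) stool();
translate([694, 627, 0]) stool();
translate([1710, 137, 0]) stool();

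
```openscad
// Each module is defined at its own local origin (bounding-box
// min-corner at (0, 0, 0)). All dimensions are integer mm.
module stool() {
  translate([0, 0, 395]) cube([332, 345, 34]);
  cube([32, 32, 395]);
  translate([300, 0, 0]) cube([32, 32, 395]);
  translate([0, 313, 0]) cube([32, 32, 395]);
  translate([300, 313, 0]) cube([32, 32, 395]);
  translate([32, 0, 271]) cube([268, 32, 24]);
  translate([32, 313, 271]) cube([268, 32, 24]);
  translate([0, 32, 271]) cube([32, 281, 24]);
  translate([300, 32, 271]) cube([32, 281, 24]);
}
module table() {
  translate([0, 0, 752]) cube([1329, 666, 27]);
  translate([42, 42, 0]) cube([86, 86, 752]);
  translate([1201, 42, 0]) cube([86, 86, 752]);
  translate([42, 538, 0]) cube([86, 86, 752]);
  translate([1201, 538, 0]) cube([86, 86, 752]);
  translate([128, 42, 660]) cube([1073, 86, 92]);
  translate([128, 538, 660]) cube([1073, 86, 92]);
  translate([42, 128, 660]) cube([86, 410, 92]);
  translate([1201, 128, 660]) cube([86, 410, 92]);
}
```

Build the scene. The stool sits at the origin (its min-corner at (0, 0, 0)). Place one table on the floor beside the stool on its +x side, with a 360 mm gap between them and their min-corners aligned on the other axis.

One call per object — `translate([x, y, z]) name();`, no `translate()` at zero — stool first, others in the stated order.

stool();
translate([692, 0, 0]) table();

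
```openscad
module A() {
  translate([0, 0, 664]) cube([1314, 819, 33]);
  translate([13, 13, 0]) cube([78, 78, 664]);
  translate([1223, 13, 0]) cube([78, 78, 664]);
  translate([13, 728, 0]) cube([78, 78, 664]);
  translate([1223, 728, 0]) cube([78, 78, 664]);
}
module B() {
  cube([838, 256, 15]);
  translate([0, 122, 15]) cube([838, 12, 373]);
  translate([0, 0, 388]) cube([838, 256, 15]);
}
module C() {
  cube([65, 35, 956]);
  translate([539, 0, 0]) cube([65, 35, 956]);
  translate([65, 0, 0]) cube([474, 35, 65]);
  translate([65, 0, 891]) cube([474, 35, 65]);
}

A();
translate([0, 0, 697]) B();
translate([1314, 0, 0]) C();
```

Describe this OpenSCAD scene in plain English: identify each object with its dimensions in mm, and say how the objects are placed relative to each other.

A is a table with a 1314×819 mm rectangular top, 33 mm thick, top surface at z = 697 mm, supported by four 78×78 mm square legs, each inset 13 mm from the nearest pair of top edges, running from the floor.

B is an I-beam lying along x, 838 mm long. Overall section height 403 mm. Two flanges 256 mm wide (y) and 15 mm thick, one on the floor and one at the top; a web 12 mm thick runs between them, centred on the flange width.

C is a picture frame with a 474×826 mm rectangular opening (x by z) and a uniform 65 mm border on every side. Frame depth is 35 mm along y. It is built from two vertical stiles running the full outside height and two horizontal rails spanning the gap between the stiles.

The I-beam is on top of the table. The picture frame is against the table's +x side, with their −y faces flush.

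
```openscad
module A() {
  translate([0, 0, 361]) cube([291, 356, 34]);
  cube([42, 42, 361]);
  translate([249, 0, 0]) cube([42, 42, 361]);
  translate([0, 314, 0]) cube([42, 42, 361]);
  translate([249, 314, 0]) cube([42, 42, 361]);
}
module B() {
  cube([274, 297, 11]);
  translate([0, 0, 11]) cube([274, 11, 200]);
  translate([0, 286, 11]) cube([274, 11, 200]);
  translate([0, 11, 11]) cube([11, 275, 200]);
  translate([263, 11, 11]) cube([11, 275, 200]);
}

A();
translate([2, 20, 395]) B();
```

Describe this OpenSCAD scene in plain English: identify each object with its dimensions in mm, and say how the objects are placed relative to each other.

A is a simple wooden stool: a rectangular seat 291 mm (x) by 356 mm (y), 34 mm thick, top face at z = 395 mm, on four square legs, each 42×42 mm in cross-section. The legs rest on z = 0, each flush with a corner of the seat.

B is an open storage box with external size 274×297×211 mm and wall thickness 11 mm (the base is also 11 mm thick). The base covers the whole footprint; the four walls stand on the base, with the y-facing walls full-width and the x-facing walls fitting between their inner faces.

The open box is on top of the stool.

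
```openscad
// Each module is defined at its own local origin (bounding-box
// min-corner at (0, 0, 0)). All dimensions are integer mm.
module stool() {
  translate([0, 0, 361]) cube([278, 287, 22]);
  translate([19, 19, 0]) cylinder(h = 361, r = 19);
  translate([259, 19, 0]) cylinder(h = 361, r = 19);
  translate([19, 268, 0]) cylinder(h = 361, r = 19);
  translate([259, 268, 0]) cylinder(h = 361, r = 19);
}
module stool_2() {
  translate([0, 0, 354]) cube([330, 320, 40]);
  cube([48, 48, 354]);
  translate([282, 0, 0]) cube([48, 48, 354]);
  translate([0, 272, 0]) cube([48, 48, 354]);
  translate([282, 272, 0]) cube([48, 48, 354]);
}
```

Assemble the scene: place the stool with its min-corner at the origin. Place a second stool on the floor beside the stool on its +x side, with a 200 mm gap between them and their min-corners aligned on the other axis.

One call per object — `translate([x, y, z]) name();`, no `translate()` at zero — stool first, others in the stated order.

stool();
translate([478, 0, 0]) stool_2();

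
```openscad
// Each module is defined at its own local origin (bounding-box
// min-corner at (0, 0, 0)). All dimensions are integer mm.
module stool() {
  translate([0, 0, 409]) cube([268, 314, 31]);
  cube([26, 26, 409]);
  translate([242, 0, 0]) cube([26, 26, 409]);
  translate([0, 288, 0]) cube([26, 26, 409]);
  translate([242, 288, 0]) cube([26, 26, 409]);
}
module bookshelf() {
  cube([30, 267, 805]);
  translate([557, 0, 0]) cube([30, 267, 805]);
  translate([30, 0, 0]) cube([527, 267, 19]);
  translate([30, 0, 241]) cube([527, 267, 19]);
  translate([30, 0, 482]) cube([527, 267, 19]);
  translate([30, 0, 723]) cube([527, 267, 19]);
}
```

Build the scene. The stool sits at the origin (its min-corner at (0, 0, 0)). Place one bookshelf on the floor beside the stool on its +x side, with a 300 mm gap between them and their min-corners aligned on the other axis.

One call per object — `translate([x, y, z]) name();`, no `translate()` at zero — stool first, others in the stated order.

stool();
translate([568, 0, 0]) bookshelf();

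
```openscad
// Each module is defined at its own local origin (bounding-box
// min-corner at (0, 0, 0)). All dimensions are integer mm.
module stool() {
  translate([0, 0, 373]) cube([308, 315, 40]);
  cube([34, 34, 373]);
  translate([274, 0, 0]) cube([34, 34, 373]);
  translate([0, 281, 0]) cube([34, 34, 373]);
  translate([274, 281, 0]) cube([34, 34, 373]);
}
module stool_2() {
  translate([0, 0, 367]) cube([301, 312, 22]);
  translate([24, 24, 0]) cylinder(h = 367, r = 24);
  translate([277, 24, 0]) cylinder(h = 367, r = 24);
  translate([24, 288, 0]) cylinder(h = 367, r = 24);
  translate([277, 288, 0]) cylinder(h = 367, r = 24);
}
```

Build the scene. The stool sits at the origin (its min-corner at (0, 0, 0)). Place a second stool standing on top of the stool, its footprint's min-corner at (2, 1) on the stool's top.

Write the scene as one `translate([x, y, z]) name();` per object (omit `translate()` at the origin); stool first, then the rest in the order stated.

stool();
translate([2, 1, 413]) stool_2();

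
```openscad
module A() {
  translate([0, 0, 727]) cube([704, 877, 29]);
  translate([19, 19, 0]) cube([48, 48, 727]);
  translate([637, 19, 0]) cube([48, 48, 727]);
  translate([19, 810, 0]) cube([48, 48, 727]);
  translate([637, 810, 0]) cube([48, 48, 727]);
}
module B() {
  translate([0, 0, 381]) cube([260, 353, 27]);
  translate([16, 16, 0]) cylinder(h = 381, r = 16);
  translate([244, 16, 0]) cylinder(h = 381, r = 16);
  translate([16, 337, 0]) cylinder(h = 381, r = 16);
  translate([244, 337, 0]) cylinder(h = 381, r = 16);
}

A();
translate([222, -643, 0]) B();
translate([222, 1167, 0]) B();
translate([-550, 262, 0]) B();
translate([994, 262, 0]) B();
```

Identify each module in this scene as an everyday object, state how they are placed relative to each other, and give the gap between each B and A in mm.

Each stool's nearest face is 290 mm from the table's bounding box.

A is a table. B is a stool. Four stools sit around the table at the −y, +y, −x, +x sides. The gap between each stool and the table is 290 mm.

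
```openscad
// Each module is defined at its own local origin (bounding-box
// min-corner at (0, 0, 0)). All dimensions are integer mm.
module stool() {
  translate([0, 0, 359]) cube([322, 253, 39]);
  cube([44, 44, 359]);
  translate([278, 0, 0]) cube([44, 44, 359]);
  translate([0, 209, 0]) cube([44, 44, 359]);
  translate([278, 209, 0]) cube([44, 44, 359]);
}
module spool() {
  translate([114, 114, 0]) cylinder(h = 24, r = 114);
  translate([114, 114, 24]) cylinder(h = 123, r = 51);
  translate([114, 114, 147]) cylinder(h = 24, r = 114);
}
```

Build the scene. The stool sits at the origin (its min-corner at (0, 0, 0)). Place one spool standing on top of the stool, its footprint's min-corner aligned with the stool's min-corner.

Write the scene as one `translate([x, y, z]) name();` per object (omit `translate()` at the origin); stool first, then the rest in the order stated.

stool();
translate([0, 0, 398]) spool();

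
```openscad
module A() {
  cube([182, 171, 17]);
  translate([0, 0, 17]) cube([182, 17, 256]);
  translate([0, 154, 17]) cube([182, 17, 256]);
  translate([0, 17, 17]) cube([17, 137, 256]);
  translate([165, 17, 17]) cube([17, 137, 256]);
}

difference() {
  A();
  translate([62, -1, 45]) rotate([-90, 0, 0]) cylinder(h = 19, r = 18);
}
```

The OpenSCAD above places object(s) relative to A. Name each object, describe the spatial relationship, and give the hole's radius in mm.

The subtracted cylinder has r = 18 mm.

A is an open box. The open box has a circular hole through its front wall. The hole's radius is 18 mm.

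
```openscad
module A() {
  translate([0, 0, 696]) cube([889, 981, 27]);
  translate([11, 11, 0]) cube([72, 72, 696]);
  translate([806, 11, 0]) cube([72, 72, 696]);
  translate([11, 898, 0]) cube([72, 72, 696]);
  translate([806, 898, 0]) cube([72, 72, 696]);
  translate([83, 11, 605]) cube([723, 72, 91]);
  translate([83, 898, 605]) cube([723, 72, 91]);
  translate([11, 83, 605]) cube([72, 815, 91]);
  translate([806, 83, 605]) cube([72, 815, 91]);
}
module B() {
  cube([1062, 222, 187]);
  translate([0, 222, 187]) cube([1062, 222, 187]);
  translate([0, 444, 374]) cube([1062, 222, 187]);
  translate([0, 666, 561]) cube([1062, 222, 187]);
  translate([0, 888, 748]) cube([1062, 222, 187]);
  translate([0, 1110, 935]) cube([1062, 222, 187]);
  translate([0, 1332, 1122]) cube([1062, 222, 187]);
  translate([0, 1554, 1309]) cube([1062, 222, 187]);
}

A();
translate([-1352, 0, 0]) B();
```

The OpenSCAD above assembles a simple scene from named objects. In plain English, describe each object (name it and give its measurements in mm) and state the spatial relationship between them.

A is a table with a 889×981 mm rectangular top, 27 mm thick, top surface at z = 723 mm, supported by four 72×72 mm square legs, each inset 11 mm from the nearest pair of top edges, running from the floor. Four apron rails, 72 mm thick and 91 mm tall, run between adjacent legs with their top edges flush with the underside of the top and their outer faces flush with the legs' outer faces.

B is a run of 8 identical solid stair steps. Each tread is 1062×222 mm and each step block is 187 mm high. Step 1 rests on the floor; step k is offset from step 1 by (k−1)×222 mm in y and (k−1)×187 mm in z.

The staircase is on the floor beside the table on its −x side.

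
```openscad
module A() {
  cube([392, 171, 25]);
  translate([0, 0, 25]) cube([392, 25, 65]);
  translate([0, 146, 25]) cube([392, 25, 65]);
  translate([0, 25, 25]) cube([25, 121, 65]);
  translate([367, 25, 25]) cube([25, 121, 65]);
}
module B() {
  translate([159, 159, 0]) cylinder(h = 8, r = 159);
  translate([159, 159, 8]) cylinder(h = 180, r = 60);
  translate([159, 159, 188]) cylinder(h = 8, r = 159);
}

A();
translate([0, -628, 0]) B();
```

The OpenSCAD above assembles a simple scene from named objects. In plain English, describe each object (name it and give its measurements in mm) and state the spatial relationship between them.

A is an open-topped rectangular box: outside dimensions 392×171×90 mm, with a uniform wall and base thickness of 25 mm. The base is a full 392×171 slab on the floor; four walls sit on top of the base. The front and back walls (the −y and +y sides) span the full width; the two side walls fit between them.

B is a spool: two coaxial disc flanges of radius 159 mm and thickness 8 mm, joined by a core cylinder of radius 60 mm and height 180 mm. The lower flange rests on z = 0 and the three cylinders share a vertical axis.

The spool is on the floor beside the open box on its −y side.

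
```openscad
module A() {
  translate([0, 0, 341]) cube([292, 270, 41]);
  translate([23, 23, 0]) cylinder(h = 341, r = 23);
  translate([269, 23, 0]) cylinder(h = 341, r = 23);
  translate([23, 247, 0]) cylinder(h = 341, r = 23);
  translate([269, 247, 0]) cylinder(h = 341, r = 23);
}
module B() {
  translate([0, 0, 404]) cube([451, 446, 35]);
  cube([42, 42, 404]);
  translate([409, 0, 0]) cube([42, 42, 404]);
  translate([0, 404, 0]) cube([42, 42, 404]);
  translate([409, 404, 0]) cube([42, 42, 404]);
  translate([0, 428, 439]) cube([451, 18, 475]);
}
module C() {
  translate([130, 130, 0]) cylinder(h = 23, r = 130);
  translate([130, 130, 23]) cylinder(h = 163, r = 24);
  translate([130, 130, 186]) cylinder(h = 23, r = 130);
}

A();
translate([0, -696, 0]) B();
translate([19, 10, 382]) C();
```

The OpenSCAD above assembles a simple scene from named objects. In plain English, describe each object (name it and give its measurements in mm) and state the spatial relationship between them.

A is a simple wooden stool: a rectangular seat 292 mm (x) by 270 mm (y), 41 mm thick, top face at z = 382 mm, on four round legs, each 46 mm in diameter. The legs rest on z = 0, each leg's axis is inset half a diameter from the nearest pair of seat edges (so the leg's bounding box is flush with the corner).

B is a chair: 451×446 mm seat, 35 mm thick, top at z = 439 mm, on four 42 mm square corner legs flush with the seat edges. A 18 mm thick backrest slab spans the full seat width, extending 475 mm above the seat top, its back face flush with the seat's +y edge.

C is a spool: two coaxial disc flanges of radius 130 mm and thickness 23 mm, joined by a core cylinder of radius 24 mm and height 163 mm. The lower flange rests on z = 0 and the three cylinders share a vertical axis.

The chair is on the floor beside the stool on its −y side. The spool is on top of the stool.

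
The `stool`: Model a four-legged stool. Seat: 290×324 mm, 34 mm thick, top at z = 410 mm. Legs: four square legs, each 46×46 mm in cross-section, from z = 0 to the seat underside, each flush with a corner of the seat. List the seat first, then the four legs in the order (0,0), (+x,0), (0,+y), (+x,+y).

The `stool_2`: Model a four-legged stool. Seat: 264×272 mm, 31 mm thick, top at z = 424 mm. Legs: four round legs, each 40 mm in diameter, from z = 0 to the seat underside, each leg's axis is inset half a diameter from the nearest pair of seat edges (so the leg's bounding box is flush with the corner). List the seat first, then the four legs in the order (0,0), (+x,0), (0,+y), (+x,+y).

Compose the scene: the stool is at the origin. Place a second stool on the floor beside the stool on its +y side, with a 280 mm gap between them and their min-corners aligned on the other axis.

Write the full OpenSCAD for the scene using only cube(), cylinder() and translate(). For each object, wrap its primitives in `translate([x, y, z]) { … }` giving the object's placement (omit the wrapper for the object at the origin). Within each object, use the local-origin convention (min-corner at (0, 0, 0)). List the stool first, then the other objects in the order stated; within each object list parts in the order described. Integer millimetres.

translate([0, 0, 376]) cube([290, 324, 34]);
cube([46, 46, 376]);
translate([244, 0, 0]) cube([46, 46, 376]);
translate([0, 278, 0]) cube([46, 46, 376]);
translate([244, 278, 0]) cube([46, 46, 376]);
translate([0, 604, 0]) {
  translate([0, 0, 393]) cube([264, 272, 31]);
  translate([20, 20, 0]) cylinder(h = 393, r = 20);
  translate([244, 20, 0]) cylinder(h = 393, r = 20);
  translate([20, 252, 0]) cylinder(h = 393, r = 20);
  translate([244, 252, 0]) cylinder(h = 393, r = 20);
}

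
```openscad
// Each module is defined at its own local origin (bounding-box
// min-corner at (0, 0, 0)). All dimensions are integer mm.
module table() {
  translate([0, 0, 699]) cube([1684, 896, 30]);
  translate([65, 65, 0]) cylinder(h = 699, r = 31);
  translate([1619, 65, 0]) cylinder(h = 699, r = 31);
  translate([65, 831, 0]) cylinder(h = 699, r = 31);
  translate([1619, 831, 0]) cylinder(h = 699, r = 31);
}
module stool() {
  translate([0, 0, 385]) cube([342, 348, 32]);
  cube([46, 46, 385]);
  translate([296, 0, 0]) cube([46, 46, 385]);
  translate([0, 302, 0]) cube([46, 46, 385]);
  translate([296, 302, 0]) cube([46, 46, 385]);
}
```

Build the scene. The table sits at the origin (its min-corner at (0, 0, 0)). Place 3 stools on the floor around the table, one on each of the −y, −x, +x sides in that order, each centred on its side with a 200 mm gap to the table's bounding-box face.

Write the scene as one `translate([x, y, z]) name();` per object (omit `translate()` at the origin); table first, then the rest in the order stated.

table();
translate([671, -548, 0]) stool();
translate([-542, 274, 0]) stool();
translate([1884, 274, 0]) stool();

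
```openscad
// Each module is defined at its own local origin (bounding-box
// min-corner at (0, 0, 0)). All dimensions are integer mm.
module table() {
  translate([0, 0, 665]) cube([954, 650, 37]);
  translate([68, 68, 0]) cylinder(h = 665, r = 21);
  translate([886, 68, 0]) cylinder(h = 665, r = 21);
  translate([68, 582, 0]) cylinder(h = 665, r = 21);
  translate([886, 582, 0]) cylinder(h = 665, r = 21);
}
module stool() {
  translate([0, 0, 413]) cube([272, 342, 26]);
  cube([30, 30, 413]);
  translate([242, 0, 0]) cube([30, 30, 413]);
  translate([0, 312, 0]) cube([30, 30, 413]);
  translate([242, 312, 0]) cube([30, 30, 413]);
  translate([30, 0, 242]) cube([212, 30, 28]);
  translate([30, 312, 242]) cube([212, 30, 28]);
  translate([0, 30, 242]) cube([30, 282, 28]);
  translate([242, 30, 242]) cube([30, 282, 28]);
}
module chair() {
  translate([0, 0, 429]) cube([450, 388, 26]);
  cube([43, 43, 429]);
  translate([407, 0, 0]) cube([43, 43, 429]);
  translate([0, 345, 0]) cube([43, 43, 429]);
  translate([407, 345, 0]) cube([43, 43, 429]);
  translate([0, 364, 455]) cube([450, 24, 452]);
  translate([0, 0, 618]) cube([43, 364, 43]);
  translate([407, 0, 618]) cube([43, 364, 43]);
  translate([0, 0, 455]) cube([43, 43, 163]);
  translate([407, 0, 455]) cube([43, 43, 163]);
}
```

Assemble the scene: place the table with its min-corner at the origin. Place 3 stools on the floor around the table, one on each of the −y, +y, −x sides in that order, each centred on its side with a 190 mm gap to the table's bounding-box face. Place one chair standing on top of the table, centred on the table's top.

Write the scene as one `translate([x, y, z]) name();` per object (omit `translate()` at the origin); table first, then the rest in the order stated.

table();
translate([341, -532, 0]) stool();
translate([341, 840, 0]) stool();
translate([-462, 154, 0]) stool();
translate([252, 131, 702]) chair();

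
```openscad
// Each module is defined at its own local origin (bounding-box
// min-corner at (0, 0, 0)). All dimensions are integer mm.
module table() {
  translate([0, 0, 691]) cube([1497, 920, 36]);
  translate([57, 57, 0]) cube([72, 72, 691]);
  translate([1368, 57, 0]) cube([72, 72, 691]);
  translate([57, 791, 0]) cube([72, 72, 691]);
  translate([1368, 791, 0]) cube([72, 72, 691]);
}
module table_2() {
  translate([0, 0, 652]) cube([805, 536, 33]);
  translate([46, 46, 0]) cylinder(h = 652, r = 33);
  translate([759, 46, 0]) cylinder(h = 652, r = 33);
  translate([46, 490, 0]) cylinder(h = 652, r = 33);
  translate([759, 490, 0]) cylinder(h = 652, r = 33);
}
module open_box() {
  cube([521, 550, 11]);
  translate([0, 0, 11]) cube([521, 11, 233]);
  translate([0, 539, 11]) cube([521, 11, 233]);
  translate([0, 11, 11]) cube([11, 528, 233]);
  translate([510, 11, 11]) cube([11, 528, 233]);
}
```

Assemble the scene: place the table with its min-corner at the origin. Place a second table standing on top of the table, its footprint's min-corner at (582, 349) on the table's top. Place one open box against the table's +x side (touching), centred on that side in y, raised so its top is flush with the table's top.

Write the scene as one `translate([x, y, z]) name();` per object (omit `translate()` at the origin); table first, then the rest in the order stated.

table();
translate([582, 349, 727]) table_2();
translate([1497, 185, 483]) open_box();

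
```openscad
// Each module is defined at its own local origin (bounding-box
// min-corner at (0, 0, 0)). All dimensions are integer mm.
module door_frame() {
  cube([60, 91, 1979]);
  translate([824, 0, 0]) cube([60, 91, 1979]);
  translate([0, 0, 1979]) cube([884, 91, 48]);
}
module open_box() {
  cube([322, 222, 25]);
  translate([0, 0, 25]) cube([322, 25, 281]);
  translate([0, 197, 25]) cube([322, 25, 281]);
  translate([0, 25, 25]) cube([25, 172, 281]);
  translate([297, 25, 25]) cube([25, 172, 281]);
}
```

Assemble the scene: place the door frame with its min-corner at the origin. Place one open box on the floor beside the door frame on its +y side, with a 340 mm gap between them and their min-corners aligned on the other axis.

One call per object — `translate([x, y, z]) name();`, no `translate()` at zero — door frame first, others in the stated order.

door_frame();
translate([0, 431, 0]) open_box();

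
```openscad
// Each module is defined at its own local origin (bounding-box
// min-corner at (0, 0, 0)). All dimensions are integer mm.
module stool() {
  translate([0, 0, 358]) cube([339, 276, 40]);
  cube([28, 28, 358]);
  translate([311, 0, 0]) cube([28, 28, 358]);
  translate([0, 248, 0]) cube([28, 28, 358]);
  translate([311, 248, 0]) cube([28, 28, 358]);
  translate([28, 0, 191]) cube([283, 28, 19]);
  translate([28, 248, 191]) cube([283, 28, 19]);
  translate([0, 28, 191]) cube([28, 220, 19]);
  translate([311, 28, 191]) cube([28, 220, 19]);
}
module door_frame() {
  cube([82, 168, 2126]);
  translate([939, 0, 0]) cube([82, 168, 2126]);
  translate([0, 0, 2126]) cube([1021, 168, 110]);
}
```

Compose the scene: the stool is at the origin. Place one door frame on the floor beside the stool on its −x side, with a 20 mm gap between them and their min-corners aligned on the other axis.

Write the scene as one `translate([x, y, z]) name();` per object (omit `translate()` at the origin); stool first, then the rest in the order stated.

stool();
translate([-1041, 0, 0]) door_frame();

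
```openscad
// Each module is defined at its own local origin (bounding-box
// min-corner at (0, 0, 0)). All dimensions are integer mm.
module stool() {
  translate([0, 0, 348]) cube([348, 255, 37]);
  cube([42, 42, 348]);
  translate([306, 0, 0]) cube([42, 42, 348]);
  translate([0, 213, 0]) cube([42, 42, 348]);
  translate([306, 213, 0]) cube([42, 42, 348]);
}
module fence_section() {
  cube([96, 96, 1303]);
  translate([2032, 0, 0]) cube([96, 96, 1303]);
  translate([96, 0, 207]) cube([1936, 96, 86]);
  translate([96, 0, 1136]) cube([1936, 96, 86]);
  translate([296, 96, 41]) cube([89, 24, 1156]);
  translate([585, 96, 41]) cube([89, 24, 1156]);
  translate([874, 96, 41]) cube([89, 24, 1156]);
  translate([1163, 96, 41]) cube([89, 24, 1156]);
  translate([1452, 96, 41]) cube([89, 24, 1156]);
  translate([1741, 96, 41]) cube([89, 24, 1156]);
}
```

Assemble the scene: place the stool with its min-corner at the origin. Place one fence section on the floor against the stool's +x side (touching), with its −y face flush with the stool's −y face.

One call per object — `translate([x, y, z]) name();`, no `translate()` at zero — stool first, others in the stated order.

stool();
translate([348, 0, 0]) fence_section();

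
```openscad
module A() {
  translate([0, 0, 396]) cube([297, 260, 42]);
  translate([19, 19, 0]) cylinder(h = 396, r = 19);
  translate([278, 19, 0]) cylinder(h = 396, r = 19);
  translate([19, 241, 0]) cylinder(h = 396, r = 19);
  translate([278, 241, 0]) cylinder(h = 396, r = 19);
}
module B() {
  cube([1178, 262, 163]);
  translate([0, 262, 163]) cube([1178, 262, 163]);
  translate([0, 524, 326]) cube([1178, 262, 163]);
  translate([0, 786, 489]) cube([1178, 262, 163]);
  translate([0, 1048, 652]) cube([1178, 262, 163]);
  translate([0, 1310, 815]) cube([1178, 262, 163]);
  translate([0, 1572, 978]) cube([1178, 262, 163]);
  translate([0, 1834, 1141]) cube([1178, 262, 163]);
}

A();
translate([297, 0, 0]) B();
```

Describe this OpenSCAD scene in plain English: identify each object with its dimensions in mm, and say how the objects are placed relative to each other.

A is a simple wooden stool: a rectangular seat 297 mm (x) by 260 mm (y), 42 mm thick, top face at z = 438 mm, on four round legs, each 38 mm in diameter. The legs rest on z = 0, each leg's axis is inset half a diameter from the nearest pair of seat edges (so the leg's bounding box is flush with the corner).

B is a straight staircase of 8 solid steps. Each step is 1178 mm wide (x), 262 mm deep (y, the going) and 163 mm tall (the rise). The first step rests on the floor; each subsequent step sits one going further in +y and one rise higher in +z, directly behind and above the previous step with no overlap.

The staircase is against the stool's +x side, with their −y faces flush.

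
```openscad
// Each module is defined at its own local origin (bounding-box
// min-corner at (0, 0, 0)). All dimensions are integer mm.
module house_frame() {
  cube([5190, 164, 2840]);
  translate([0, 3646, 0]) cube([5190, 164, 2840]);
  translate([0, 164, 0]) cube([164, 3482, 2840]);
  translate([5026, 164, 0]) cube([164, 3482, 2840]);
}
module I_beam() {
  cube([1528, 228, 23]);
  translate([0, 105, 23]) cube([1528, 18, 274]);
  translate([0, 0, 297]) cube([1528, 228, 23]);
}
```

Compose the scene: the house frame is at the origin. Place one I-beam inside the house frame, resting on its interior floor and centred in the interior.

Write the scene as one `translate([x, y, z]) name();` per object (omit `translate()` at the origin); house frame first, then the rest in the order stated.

house_frame();
translate([1831, 1791, 0]) I_beam();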